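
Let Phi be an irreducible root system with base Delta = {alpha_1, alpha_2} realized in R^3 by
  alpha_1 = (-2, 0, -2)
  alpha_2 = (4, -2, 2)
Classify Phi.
type G_2

Compute the Cartan integers a_ij = 2(alpha_i, alpha_j)/(alpha_j, alpha_j); the resulting 2x2 Cartan matrix is
[[2, -1], [-3, 2]].
The roots have two lengths (squared-length ratio 3:1); the short ones are alpha_{1}. The associated Dynkin diagram is two nodes joined by a triple edge (G_2), so the type is G_2.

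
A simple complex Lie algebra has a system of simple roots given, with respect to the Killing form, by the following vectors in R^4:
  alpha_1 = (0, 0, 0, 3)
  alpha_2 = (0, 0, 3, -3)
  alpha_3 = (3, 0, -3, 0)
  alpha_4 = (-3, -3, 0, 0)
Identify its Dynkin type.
Compute the Cartan integers a_ij = 2(alpha_i, alpha_j)/(alpha_j, alpha_j); the resulting 4x4 Cartan matrix is
[[2, -1, 0, 0], [-2, 2, -1, 0], [0, -1, 2, -1], [0, 0, -1, 2]].
The roots have two lengths (squared-length ratio 2:1); the short ones are alpha_{1}. The associated Dynkin diagram is a chain of 4 nodes with a double edge at one end; the terminal node there is the unique short simple root (B_4), so the type is B_4 (the algebra so(9)).

type B_4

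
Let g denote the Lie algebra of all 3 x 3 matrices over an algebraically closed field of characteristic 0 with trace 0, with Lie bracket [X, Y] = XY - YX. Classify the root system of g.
This is sl(3), which has dimension 3^2 - 1 = 8 and rank 3 - 1 = 2 (a Cartan subalgebra is the diagonal traceless matrices). In the classification of classical Lie algebras, the special linear algebra sl(n+1) has type A_n; here n = 2, so the Dynkin diagram is a chain of 2 nodes with single edges (A_2). Hence the type is A_2.

A_2 (sl(3))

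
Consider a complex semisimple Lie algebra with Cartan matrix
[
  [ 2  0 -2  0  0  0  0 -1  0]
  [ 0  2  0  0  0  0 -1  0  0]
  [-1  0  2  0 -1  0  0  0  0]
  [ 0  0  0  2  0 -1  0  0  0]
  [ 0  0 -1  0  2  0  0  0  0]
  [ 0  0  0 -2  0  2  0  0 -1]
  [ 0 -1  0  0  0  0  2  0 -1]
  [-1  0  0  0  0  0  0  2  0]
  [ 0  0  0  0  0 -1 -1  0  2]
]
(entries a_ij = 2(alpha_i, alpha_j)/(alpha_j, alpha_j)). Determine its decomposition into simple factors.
B_5 + F_4

The diagram associated to this matrix has two connected components: the simple roots {alpha_2, alpha_4, alpha_6, alpha_7, alpha_9} form a chain of 5 nodes with a double edge at one end; the terminal node there is the unique short simple root (B_5), and {alpha_1, alpha_3, alpha_5, alpha_8} form a chain of 4 nodes with a double edge between the middle two (F_4). A semisimple Lie algebra decomposes uniquely as the direct sum of simple ideals, one per connected component of its Dynkin diagram, so g ≅ B_5 ⊕ F_4 (dimension 55 + 52 = 107).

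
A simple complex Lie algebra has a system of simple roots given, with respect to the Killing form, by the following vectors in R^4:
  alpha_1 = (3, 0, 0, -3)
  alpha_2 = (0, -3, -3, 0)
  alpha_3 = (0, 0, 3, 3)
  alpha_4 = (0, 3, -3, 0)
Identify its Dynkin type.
D_4

Compute the Cartan integers a_ij = 2(alpha_i, alpha_j)/(alpha_j, alpha_j); the resulting 4x4 Cartan matrix is
[[2, 0, -1, 0], [0, 2, -1, 0], [-1, -1, 2, -1], [0, 0, -1, 2]].
All simple roots have the same length, so the diagram is simply laced. The associated Dynkin diagram is a chain of 2 nodes with a fork of two nodes at one end (D_4), so the type is D_4 (the algebra so(8)).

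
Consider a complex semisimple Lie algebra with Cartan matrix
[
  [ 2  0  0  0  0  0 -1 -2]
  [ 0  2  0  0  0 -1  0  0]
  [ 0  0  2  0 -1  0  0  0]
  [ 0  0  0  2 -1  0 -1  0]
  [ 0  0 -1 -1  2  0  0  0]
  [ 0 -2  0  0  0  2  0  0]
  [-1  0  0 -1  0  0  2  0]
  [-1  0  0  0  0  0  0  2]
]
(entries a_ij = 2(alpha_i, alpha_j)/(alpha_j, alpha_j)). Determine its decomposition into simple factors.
The diagram associated to this matrix has two connected components: the simple roots {alpha_2, alpha_6} form a chain of 2 nodes with a double edge at one end; the terminal node there is the unique short simple root (B_2), and {alpha_1, alpha_3, alpha_4, alpha_5, alpha_7, alpha_8} form a chain of 6 nodes with a double edge at one end; the terminal node there is the unique short simple root (B_6). A semisimple Lie algebra decomposes uniquely as the direct sum of simple ideals, one per connected component of its Dynkin diagram, so g ≅ B_2 ⊕ B_6 (dimension 10 + 78 = 88).

B_2 + B_6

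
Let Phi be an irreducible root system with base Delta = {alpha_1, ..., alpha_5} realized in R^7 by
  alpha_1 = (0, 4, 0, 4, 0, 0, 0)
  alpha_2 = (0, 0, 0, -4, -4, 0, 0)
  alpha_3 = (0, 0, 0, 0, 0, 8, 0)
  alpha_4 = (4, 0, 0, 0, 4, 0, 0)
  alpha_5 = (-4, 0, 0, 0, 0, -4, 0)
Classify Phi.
Compute the Cartan integers a_ij = 2(alpha_i, alpha_j)/(alpha_j, alpha_j); the resulting 5x5 Cartan matrix is
[[2, -1, 0, 0, 0], [-1, 2, 0, -1, 0], [0, 0, 2, 0, -2], [0, -1, 0, 2, -1], [0, 0, -1, -1, 2]].
The roots have two lengths (squared-length ratio 2:1); the short ones are alpha_{1,2,4,5}. The associated Dynkin diagram is a chain of 5 nodes with a double edge at one end; the terminal node there is the unique long simple root (C_5), so the type is C_5 (the algebra sp(10)).

C5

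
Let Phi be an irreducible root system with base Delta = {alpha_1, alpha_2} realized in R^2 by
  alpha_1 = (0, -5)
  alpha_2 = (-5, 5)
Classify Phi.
Compute the Cartan integers a_ij = 2(alpha_i, alpha_j)/(alpha_j, alpha_j); the resulting 2x2 Cartan matrix is
[[2, -1], [-2, 2]].
The roots have two lengths (squared-length ratio 2:1); the short ones are alpha_{1}. The associated Dynkin diagram is a chain of 2 nodes with a double edge at one end; the terminal node there is the unique short simple root (B_2), so the type is B_2 (the algebra so(5)).

B_2 (so(5))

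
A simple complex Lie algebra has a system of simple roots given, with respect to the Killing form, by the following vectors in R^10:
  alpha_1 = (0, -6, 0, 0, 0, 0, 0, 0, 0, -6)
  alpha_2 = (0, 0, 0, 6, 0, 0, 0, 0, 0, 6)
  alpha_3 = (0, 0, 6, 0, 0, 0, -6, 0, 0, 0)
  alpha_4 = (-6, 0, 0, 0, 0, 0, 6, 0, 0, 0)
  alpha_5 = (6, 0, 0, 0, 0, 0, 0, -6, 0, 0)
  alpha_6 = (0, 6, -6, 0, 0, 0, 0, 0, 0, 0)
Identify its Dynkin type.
Compute the Cartan integers a_ij = 2(alpha_i, alpha_j)/(alpha_j, alpha_j); the resulting 6x6 Cartan matrix is
[[2, -1, 0, 0, 0, -1], [-1, 2, 0, 0, 0, 0], [0, 0, 2, -1, 0, -1], [0, 0, -1, 2, -1, 0], [0, 0, 0, -1, 2, 0], [-1, 0, -1, 0, 0, 2]].
All simple roots have the same length, so the diagram is simply laced. The associated Dynkin diagram is a chain of 6 nodes with single edges (A_6), so the type is A_6 (the algebra sl(7)).

A6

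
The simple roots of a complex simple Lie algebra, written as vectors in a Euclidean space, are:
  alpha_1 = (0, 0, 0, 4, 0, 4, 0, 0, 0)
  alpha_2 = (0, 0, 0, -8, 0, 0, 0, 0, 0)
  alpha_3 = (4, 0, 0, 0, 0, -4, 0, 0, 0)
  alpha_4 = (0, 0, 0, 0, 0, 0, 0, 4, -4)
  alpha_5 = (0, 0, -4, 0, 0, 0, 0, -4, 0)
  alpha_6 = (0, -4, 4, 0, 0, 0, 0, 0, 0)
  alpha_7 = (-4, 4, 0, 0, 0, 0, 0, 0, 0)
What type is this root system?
Compute the Cartan integers a_ij = 2(alpha_i, alpha_j)/(alpha_j, alpha_j); the resulting 7x7 Cartan matrix is
[[2, -1, -1, 0, 0, 0, 0], [-2, 2, 0, 0, 0, 0, 0], [-1, 0, 2, 0, 0, 0, -1], [0, 0, 0, 2, -1, 0, 0], [0, 0, 0, -1, 2, -1, 0], [0, 0, 0, 0, -1, 2, -1], [0, 0, -1, 0, 0, -1, 2]].
The roots have two lengths (squared-length ratio 2:1); the short ones are alpha_{1,3,4,5,6,7}. The associated Dynkin diagram is a chain of 7 nodes with a double edge at one end; the terminal node there is the unique long simple root (C_7), so the type is C_7 (the algebra sp(14)).

C_7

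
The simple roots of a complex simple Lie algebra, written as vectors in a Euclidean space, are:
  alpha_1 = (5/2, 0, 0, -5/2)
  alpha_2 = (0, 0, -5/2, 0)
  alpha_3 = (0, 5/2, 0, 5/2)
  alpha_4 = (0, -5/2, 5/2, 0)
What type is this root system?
B_4 (so(9))

Compute the Cartan integers a_ij = 2(alpha_i, alpha_j)/(alpha_j, alpha_j); the resulting 4x4 Cartan matrix is
[[2, 0, -1, 0], [0, 2, 0, -1], [-1, 0, 2, -1], [0, -2, -1, 2]].
The roots have two lengths (squared-length ratio 2:1); the short ones are alpha_{2}. The associated Dynkin diagram is a chain of 4 nodes with a double edge at one end; the terminal node there is the unique short simple root (B_4), so the type is B_4 (the algebra so(9)).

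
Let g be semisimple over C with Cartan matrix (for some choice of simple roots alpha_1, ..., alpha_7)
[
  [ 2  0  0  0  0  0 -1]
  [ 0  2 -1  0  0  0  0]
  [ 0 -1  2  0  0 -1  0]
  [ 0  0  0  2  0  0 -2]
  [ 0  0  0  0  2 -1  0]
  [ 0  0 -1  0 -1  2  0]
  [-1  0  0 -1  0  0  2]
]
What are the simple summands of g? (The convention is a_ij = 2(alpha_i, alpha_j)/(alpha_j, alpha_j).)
type A_4 + type C_3

The diagram associated to this matrix has two connected components: the simple roots {alpha_2, alpha_3, alpha_5, alpha_6} form a chain of 4 nodes with single edges (A_4), and {alpha_1, alpha_4, alpha_7} form a chain of 3 nodes with a double edge at one end; the terminal node there is the unique long simple root (C_3). A semisimple Lie algebra decomposes uniquely as the direct sum of simple ideals, one per connected component of its Dynkin diagram, so g ≅ A_4 ⊕ C_3 (dimension 24 + 21 = 45).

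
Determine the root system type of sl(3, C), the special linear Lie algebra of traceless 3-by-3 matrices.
This is sl(3), which has dimension 3^2 - 1 = 8 and rank 3 - 1 = 2 (a Cartan subalgebra is the diagonal traceless matrices). In the classification of classical Lie algebras, the special linear algebra sl(n+1) has type A_n; here n = 2, so the Dynkin diagram is a chain of 2 nodes with single edges (A_2). Hence the type is A_2.

A_2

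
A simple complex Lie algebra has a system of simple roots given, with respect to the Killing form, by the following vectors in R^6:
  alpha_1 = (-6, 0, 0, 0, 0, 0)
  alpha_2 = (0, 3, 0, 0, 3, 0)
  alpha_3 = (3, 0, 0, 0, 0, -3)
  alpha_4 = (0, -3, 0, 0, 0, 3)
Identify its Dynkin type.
Compute the Cartan integers a_ij = 2(alpha_i, alpha_j)/(alpha_j, alpha_j); the resulting 4x4 Cartan matrix is
[[2, 0, -2, 0], [0, 2, 0, -1], [-1, 0, 2, -1], [0, -1, -1, 2]].
The roots have two lengths (squared-length ratio 2:1); the short ones are alpha_{2,3,4}. The associated Dynkin diagram is a chain of 4 nodes with a double edge at one end; the terminal node there is the unique long simple root (C_4), so the type is C_4 (the algebra sp(8)).

C_4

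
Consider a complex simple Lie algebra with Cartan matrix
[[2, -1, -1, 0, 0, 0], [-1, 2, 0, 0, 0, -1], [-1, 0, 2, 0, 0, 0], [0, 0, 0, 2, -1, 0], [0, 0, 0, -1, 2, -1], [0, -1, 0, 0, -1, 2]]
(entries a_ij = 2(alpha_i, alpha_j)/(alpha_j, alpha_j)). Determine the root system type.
The matrix has rank 6 with 2's on the diagonal. Reading the off-diagonal entries as Dynkin edges (a single edge where a_ij = a_ji = -1; a double or triple edge where a_ij * a_ji = 2 or 3), the diagram is a chain of 6 nodes with single edges (A_6). One simple-root ordering that puts it in standard form is (alpha_4, alpha_5, alpha_6, alpha_2, alpha_1, alpha_3). So the algebra is type A_6, i.e. sl(7).

type A_6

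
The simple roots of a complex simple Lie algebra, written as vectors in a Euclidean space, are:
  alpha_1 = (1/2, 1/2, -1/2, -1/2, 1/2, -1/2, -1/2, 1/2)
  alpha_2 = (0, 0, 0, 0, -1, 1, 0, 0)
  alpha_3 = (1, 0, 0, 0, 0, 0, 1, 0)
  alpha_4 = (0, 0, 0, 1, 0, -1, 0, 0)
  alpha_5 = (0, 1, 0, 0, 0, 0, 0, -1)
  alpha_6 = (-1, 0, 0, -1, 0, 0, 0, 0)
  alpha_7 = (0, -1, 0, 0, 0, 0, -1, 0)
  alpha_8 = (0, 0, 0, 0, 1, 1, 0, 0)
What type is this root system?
E8

Compute the Cartan integers a_ij = 2(alpha_i, alpha_j)/(alpha_j, alpha_j); the resulting 8x8 Cartan matrix is
[[2, -1, 0, 0, 0, 0, 0, 0], [-1, 2, 0, -1, 0, 0, 0, 0], [0, 0, 2, 0, 0, -1, -1, 0], [0, -1, 0, 2, 0, -1, 0, -1], [0, 0, 0, 0, 2, 0, -1, 0], [0, 0, -1, -1, 0, 2, 0, 0], [0, 0, -1, 0, -1, 0, 2, 0], [0, 0, 0, -1, 0, 0, 0, 2]].
All simple roots have the same length, so the diagram is simply laced. The associated Dynkin diagram is a chain of 7 nodes with one extra node attached to the third node from one end (E_8), so the type is E_8.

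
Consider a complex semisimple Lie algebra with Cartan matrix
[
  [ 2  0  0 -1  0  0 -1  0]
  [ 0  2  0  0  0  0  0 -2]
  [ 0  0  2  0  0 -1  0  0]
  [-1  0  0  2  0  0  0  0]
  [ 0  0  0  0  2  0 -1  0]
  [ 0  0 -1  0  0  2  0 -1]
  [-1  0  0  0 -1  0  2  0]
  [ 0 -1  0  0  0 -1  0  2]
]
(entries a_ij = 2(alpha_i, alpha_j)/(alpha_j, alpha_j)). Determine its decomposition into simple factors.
A_4 ⊕ C_4

The diagram associated to this matrix has two connected components: the simple roots {alpha_1, alpha_4, alpha_5, alpha_7} form a chain of 4 nodes with single edges (A_4), and {alpha_2, alpha_3, alpha_6, alpha_8} form a chain of 4 nodes with a double edge at one end; the terminal node there is the unique long simple root (C_4). A semisimple Lie algebra decomposes uniquely as the direct sum of simple ideals, one per connected component of its Dynkin diagram, so g ≅ A_4 ⊕ C_4 (dimension 24 + 36 = 60).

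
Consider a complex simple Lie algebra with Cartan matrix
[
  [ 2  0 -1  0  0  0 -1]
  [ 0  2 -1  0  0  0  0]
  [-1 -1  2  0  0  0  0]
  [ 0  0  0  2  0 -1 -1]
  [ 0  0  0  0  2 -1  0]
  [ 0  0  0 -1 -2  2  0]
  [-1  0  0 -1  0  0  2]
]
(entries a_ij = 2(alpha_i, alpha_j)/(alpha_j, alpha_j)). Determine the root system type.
The matrix has rank 7 with 2's on the diagonal. Reading the off-diagonal entries as Dynkin edges (a single edge where a_ij = a_ji = -1; a double or triple edge where a_ij * a_ji = 2 or 3), the diagram is a chain of 7 nodes with a double edge at one end; the terminal node there is the unique short simple root (B_7). One simple-root ordering that puts it in standard form is (alpha_2, alpha_3, alpha_1, alpha_7, alpha_4, alpha_6, alpha_5). So the algebra is type B_7, i.e. so(15).

B_7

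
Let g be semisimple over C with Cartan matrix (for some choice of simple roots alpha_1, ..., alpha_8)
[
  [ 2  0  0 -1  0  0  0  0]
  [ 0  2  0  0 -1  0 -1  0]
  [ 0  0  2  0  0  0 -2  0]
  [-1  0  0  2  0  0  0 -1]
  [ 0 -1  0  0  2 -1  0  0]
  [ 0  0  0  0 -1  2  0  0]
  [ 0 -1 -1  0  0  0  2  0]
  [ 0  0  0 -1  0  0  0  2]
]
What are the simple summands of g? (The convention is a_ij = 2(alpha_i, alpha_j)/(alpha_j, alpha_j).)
type A_3 ⊕ type C_5

The diagram associated to this matrix has two connected components: the simple roots {alpha_1, alpha_4, alpha_8} form a chain of 3 nodes with single edges (A_3), and {alpha_2, alpha_3, alpha_5, alpha_6, alpha_7} form a chain of 5 nodes with a double edge at one end; the terminal node there is the unique long simple root (C_5). A semisimple Lie algebra decomposes uniquely as the direct sum of simple ideals, one per connected component of its Dynkin diagram, so g ≅ A_3 ⊕ C_5 (dimension 15 + 55 = 70).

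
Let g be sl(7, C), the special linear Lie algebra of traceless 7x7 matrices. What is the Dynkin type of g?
This is sl(7), which has dimension 7^2 - 1 = 48 and rank 7 - 1 = 6 (a Cartan subalgebra is the diagonal traceless matrices). In the classification of classical Lie algebras, the special linear algebra sl(n+1) has type A_n; here n = 6, so the Dynkin diagram is a chain of 6 nodes with single edges (A_6). Hence the type is A_6.

A_6 (sl(7))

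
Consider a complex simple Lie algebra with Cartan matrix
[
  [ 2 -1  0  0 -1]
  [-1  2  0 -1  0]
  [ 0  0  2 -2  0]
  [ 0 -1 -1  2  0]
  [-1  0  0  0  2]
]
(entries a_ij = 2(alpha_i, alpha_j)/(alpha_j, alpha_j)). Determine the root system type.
The matrix has rank 5 with 2's on the diagonal. Reading the off-diagonal entries as Dynkin edges (a single edge where a_ij = a_ji = -1; a double or triple edge where a_ij * a_ji = 2 or 3), the diagram is a chain of 5 nodes with a double edge at one end; the terminal node there is the unique long simple root (C_5). One simple-root ordering that puts it in standard form is (alpha_5, alpha_1, alpha_2, alpha_4, alpha_3). So the algebra is type C_5, i.e. sp(10).

C_5 (sp(10))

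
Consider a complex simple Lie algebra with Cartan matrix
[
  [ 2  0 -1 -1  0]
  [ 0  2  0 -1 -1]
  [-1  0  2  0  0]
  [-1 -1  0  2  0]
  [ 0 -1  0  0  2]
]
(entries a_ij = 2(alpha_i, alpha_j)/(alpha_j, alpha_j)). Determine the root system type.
A_5 (sl(6))

The matrix has rank 5 with 2's on the diagonal. Reading the off-diagonal entries as Dynkin edges (a single edge where a_ij = a_ji = -1; a double or triple edge where a_ij * a_ji = 2 or 3), the diagram is a chain of 5 nodes with single edges (A_5). One simple-root ordering that puts it in standard form is (alpha_3, alpha_1, alpha_4, alpha_2, alpha_5). So the algebra is type A_5, i.e. sl(6).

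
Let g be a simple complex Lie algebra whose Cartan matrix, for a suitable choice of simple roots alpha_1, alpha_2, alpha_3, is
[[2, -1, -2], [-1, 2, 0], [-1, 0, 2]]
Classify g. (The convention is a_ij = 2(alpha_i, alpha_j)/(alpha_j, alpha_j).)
The matrix has rank 3 with 2's on the diagonal. Reading the off-diagonal entries as Dynkin edges (a single edge where a_ij = a_ji = -1; a double or triple edge where a_ij * a_ji = 2 or 3), the diagram is a chain of 3 nodes with a double edge at one end; the terminal node there is the unique short simple root (B_3). One simple-root ordering that puts it in standard form is (alpha_2, alpha_1, alpha_3). So the algebra is type B_3, i.e. so(7).

B3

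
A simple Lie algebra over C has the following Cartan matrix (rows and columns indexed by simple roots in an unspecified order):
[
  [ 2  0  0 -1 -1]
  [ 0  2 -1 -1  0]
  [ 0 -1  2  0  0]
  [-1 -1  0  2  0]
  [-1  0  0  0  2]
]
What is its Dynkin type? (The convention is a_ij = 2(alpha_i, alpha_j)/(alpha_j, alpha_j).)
A_5 (sl(6))

The matrix has rank 5 with 2's on the diagonal. Reading the off-diagonal entries as Dynkin edges (a single edge where a_ij = a_ji = -1; a double or triple edge where a_ij * a_ji = 2 or 3), the diagram is a chain of 5 nodes with single edges (A_5). One simple-root ordering that puts it in standard form is (alpha_5, alpha_1, alpha_4, alpha_2, alpha_3). So the algebra is type A_5, i.e. sl(6).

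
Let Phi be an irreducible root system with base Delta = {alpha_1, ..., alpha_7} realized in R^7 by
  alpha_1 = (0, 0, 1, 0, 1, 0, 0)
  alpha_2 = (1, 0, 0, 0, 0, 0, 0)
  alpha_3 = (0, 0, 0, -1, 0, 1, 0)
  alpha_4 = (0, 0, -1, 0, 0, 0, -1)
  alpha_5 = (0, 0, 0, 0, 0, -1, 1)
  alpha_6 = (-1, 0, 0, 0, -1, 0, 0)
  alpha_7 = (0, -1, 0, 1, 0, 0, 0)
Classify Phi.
Compute the Cartan integers a_ij = 2(alpha_i, alpha_j)/(alpha_j, alpha_j); the resulting 7x7 Cartan matrix is
[[2, 0, 0, -1, 0, -1, 0], [0, 2, 0, 0, 0, -1, 0], [0, 0, 2, 0, -1, 0, -1], [-1, 0, 0, 2, -1, 0, 0], [0, 0, -1, -1, 2, 0, 0], [-1, -2, 0, 0, 0, 2, 0], [0, 0, -1, 0, 0, 0, 2]].
The roots have two lengths (squared-length ratio 2:1); the short ones are alpha_{2}. The associated Dynkin diagram is a chain of 7 nodes with a double edge at one end; the terminal node there is the unique short simple root (B_7), so the type is B_7 (the algebra so(15)).

B_7 (so(15))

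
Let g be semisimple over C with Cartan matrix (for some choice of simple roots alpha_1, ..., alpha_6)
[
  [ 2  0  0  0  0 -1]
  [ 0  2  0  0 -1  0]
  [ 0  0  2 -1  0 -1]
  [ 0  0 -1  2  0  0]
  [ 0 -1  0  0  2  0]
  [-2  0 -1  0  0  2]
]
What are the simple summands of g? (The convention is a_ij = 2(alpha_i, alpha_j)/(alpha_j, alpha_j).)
The diagram associated to this matrix has two connected components: the simple roots {alpha_2, alpha_5} form a chain of 2 nodes with single edges (A_2), and {alpha_1, alpha_3, alpha_4, alpha_6} form a chain of 4 nodes with a double edge at one end; the terminal node there is the unique short simple root (B_4). A semisimple Lie algebra decomposes uniquely as the direct sum of simple ideals, one per connected component of its Dynkin diagram, so g ≅ A_2 ⊕ B_4 (dimension 8 + 36 = 44).

A_2 (sl(3)) + B_4 (so(9))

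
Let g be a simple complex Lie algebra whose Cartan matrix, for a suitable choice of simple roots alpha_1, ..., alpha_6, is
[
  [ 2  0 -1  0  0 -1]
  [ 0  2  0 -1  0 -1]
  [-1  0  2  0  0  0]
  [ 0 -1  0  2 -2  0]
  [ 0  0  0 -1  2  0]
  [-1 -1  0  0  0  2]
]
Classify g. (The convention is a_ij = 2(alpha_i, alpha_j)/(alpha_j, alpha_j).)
B_6

The matrix has rank 6 with 2's on the diagonal. Reading the off-diagonal entries as Dynkin edges (a single edge where a_ij = a_ji = -1; a double or triple edge where a_ij * a_ji = 2 or 3), the diagram is a chain of 6 nodes with a double edge at one end; the terminal node there is the unique short simple root (B_6). One simple-root ordering that puts it in standard form is (alpha_3, alpha_1, alpha_6, alpha_2, alpha_4, alpha_5). So the algebra is type B_6, i.e. so(13).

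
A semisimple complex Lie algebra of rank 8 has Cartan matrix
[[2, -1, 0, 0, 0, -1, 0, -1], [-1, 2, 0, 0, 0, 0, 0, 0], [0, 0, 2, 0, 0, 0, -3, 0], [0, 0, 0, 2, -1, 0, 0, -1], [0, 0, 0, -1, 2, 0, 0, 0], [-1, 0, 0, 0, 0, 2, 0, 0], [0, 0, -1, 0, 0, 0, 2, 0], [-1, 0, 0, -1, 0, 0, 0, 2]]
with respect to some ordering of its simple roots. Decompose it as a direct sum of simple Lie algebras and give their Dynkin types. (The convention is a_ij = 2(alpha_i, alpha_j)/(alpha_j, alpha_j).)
D_6 + G_2

The diagram associated to this matrix has two connected components: the simple roots {alpha_1, alpha_2, alpha_4, alpha_5, alpha_6, alpha_8} form a chain of 4 nodes with a fork of two nodes at one end (D_6), and {alpha_3, alpha_7} form two nodes joined by a triple edge (G_2). A semisimple Lie algebra decomposes uniquely as the direct sum of simple ideals, one per connected component of its Dynkin diagram, so g ≅ D_6 ⊕ G_2 (dimension 66 + 14 = 80).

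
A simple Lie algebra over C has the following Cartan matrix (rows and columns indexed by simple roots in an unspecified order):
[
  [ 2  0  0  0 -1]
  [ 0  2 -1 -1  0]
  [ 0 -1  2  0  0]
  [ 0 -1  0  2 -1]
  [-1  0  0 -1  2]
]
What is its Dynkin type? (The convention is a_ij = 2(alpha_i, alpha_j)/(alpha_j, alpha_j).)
The matrix has rank 5 with 2's on the diagonal. Reading the off-diagonal entries as Dynkin edges (a single edge where a_ij = a_ji = -1; a double or triple edge where a_ij * a_ji = 2 or 3), the diagram is a chain of 5 nodes with single edges (A_5). One simple-root ordering that puts it in standard form is (alpha_3, alpha_2, alpha_4, alpha_5, alpha_1). So the algebra is type A_5, i.e. sl(6).

A_5 (sl(6))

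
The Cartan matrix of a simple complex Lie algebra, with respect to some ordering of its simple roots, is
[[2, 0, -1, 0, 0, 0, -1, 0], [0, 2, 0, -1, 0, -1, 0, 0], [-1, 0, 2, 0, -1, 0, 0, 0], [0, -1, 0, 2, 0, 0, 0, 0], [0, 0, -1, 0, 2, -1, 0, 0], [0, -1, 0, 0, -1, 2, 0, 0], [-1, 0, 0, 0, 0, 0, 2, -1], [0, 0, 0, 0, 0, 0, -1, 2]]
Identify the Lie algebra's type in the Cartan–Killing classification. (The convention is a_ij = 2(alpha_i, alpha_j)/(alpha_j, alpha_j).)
A_8 (sl(9))

The matrix has rank 8 with 2's on the diagonal. Reading the off-diagonal entries as Dynkin edges (a single edge where a_ij = a_ji = -1; a double or triple edge where a_ij * a_ji = 2 or 3), the diagram is a chain of 8 nodes with single edges (A_8). One simple-root ordering that puts it in standard form is (alpha_4, alpha_2, alpha_6, alpha_5, alpha_3, alpha_1, alpha_7, alpha_8). So the algebra is type A_8, i.e. sl(9).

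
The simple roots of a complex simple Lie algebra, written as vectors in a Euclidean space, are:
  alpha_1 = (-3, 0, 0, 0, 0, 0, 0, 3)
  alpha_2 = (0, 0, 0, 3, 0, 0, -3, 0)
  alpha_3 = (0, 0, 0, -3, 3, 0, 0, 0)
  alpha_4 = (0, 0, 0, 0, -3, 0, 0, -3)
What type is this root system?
A_4 (sl(5))

Compute the Cartan integers a_ij = 2(alpha_i, alpha_j)/(alpha_j, alpha_j); the resulting 4x4 Cartan matrix is
[[2, 0, 0, -1], [0, 2, -1, 0], [0, -1, 2, -1], [-1, 0, -1, 2]].
All simple roots have the same length, so the diagram is simply laced. The associated Dynkin diagram is a chain of 4 nodes with single edges (A_4), so the type is A_4 (the algebra sl(5)).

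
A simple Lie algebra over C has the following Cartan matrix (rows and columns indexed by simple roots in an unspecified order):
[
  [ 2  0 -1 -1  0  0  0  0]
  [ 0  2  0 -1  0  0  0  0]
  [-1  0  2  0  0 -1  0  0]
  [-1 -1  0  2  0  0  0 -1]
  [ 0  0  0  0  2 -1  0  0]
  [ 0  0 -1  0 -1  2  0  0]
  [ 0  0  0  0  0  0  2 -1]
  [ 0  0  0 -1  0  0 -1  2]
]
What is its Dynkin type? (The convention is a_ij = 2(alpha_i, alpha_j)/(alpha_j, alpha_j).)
E_8

The matrix has rank 8 with 2's on the diagonal. Reading the off-diagonal entries as Dynkin edges (a single edge where a_ij = a_ji = -1; a double or triple edge where a_ij * a_ji = 2 or 3), the diagram is a chain of 7 nodes with one extra node attached to the third node from one end (E_8). One simple-root ordering that puts it in standard form is (alpha_7, alpha_2, alpha_8, alpha_4, alpha_1, alpha_3, alpha_6, alpha_5). So the algebra is type E_8.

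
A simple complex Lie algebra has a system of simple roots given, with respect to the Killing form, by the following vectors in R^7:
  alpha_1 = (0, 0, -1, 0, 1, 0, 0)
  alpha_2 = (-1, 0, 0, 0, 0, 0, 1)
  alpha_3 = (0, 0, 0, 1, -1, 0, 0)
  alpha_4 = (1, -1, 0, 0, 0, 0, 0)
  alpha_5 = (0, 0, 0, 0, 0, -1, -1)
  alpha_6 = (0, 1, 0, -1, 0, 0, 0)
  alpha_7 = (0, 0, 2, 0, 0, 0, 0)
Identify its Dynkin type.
type C_7

Compute the Cartan integers a_ij = 2(alpha_i, alpha_j)/(alpha_j, alpha_j); the resulting 7x7 Cartan matrix is
[[2, 0, -1, 0, 0, 0, -1], [0, 2, 0, -1, -1, 0, 0], [-1, 0, 2, 0, 0, -1, 0], [0, -1, 0, 2, 0, -1, 0], [0, -1, 0, 0, 2, 0, 0], [0, 0, -1, -1, 0, 2, 0], [-2, 0, 0, 0, 0, 0, 2]].
The roots have two lengths (squared-length ratio 2:1); the short ones are alpha_{1,2,3,4,5,6}. The associated Dynkin diagram is a chain of 7 nodes with a double edge at one end; the terminal node there is the unique long simple root (C_7), so the type is C_7 (the algebra sp(14)).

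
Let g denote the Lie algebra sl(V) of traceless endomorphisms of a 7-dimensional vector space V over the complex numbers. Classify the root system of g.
This is sl(7), which has dimension 7^2 - 1 = 48 and rank 7 - 1 = 6 (a Cartan subalgebra is the diagonal traceless matrices). In the classification of classical Lie algebras, the special linear algebra sl(n+1) has type A_n; here n = 6, so the Dynkin diagram is a chain of 6 nodes with single edges (A_6). Hence the type is A_6.

type A_6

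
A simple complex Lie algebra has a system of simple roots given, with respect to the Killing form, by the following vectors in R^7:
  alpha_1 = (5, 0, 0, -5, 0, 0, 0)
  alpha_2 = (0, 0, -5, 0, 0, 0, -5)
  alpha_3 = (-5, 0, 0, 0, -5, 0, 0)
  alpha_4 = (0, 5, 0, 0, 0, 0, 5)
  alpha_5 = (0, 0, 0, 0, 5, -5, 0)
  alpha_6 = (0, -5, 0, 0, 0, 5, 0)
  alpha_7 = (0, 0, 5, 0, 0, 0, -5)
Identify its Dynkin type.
Compute the Cartan integers a_ij = 2(alpha_i, alpha_j)/(alpha_j, alpha_j); the resulting 7x7 Cartan matrix is
[[2, 0, -1, 0, 0, 0, 0], [0, 2, 0, -1, 0, 0, 0], [-1, 0, 2, 0, -1, 0, 0], [0, -1, 0, 2, 0, -1, -1], [0, 0, -1, 0, 2, -1, 0], [0, 0, 0, -1, -1, 2, 0], [0, 0, 0, -1, 0, 0, 2]].
All simple roots have the same length, so the diagram is simply laced. The associated Dynkin diagram is a chain of 5 nodes with a fork of two nodes at one end (D_7), so the type is D_7 (the algebra so(14)).

type D_7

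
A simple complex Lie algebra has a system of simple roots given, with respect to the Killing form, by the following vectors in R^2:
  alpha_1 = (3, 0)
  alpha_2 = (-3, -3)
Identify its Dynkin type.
Compute the Cartan integers a_ij = 2(alpha_i, alpha_j)/(alpha_j, alpha_j); the resulting 2x2 Cartan matrix is
[[2, -1], [-2, 2]].
The roots have two lengths (squared-length ratio 2:1); the short ones are alpha_{1}. The associated Dynkin diagram is a chain of 2 nodes with a double edge at one end; the terminal node there is the unique short simple root (B_2), so the type is B_2 (the algebra so(5)).

B2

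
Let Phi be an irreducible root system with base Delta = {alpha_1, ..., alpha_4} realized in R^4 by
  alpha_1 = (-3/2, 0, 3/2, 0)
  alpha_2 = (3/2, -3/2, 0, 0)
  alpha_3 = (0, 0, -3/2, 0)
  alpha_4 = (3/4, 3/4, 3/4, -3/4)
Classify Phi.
Compute the Cartan integers a_ij = 2(alpha_i, alpha_j)/(alpha_j, alpha_j); the resulting 4x4 Cartan matrix is
[[2, -1, -2, 0], [-1, 2, 0, 0], [-1, 0, 2, -1], [0, 0, -1, 2]].
The roots have two lengths (squared-length ratio 2:1); the short ones are alpha_{3,4}. The associated Dynkin diagram is a chain of 4 nodes with a double edge between the middle two (F_4), so the type is F_4.

type F_4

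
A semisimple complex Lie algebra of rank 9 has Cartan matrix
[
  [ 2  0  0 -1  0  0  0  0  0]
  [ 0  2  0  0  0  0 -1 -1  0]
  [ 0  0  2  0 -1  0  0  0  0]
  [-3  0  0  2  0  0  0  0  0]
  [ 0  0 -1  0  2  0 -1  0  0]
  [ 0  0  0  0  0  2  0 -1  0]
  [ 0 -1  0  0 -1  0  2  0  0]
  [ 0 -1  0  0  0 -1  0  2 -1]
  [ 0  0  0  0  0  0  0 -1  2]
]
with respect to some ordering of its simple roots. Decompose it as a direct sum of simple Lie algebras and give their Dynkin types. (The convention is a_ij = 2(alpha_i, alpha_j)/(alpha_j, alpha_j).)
The diagram associated to this matrix has two connected components: the simple roots {alpha_2, alpha_3, alpha_5, alpha_6, alpha_7, alpha_8, alpha_9} form a chain of 5 nodes with a fork of two nodes at one end (D_7), and {alpha_1, alpha_4} form two nodes joined by a triple edge (G_2). A semisimple Lie algebra decomposes uniquely as the direct sum of simple ideals, one per connected component of its Dynkin diagram, so g ≅ D_7 ⊕ G_2 (dimension 91 + 14 = 105).

D_7 + G_2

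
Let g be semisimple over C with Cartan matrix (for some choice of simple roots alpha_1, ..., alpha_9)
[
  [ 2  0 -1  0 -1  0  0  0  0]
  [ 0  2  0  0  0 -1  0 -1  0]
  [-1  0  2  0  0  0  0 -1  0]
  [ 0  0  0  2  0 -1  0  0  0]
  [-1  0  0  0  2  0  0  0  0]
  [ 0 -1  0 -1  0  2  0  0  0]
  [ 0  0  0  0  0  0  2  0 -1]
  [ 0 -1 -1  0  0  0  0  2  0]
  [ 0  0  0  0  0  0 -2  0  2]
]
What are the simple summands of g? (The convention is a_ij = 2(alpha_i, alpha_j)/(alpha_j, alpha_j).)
type A_7 ⊕ type B_2

The diagram associated to this matrix has two connected components: the simple roots {alpha_1, alpha_2, alpha_3, alpha_4, alpha_5, alpha_6, alpha_8} form a chain of 7 nodes with single edges (A_7), and {alpha_7, alpha_9} form a chain of 2 nodes with a double edge at one end; the terminal node there is the unique short simple root (B_2). A semisimple Lie algebra decomposes uniquely as the direct sum of simple ideals, one per connected component of its Dynkin diagram, so g ≅ A_7 ⊕ B_2 (dimension 63 + 10 = 73).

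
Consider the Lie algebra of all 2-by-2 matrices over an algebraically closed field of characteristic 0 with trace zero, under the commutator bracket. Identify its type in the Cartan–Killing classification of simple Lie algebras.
A_1

This is sl(2), which has dimension 2^2 - 1 = 3 and rank 2 - 1 = 1 (a Cartan subalgebra is the diagonal traceless matrices). In the classification of classical Lie algebras, the special linear algebra sl(n+1) has type A_n; here n = 1, so the Dynkin diagram is a chain of 1 nodes with single edges (A_1). Hence the type is A_1.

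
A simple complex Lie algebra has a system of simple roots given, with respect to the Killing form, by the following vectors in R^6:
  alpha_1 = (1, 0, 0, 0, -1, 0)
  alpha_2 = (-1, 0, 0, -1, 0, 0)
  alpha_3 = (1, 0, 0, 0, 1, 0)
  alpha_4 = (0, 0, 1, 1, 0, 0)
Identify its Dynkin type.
Compute the Cartan integers a_ij = 2(alpha_i, alpha_j)/(alpha_j, alpha_j); the resulting 4x4 Cartan matrix is
[[2, -1, 0, 0], [-1, 2, -1, -1], [0, -1, 2, 0], [0, -1, 0, 2]].
All simple roots have the same length, so the diagram is simply laced. The associated Dynkin diagram is a chain of 2 nodes with a fork of two nodes at one end (D_4), so the type is D_4 (the algebra so(8)).

D_4 (so(8))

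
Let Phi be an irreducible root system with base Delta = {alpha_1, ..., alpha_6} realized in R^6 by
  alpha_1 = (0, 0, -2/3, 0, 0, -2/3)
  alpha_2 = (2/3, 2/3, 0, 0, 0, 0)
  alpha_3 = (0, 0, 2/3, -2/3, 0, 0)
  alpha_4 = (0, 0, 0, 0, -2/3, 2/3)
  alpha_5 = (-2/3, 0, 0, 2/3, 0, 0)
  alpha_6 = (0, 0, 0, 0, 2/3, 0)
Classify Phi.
Compute the Cartan integers a_ij = 2(alpha_i, alpha_j)/(alpha_j, alpha_j); the resulting 6x6 Cartan matrix is
[[2, 0, -1, -1, 0, 0], [0, 2, 0, 0, -1, 0], [-1, 0, 2, 0, -1, 0], [-1, 0, 0, 2, 0, -2], [0, -1, -1, 0, 2, 0], [0, 0, 0, -1, 0, 2]].
The roots have two lengths (squared-length ratio 2:1); the short ones are alpha_{6}. The associated Dynkin diagram is a chain of 6 nodes with a double edge at one end; the terminal node there is the unique short simple root (B_6), so the type is B_6 (the algebra so(13)).

B_6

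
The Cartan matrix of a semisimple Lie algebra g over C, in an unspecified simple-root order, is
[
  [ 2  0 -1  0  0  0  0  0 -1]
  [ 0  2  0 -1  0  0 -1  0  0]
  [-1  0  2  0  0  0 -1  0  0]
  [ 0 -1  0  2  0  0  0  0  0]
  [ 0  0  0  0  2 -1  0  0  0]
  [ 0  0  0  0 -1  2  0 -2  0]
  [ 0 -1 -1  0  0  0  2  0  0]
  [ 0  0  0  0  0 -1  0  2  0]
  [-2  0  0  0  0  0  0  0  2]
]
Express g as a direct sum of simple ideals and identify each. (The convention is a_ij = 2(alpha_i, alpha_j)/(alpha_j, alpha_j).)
The diagram associated to this matrix has two connected components: the simple roots {alpha_5, alpha_6, alpha_8} form a chain of 3 nodes with a double edge at one end; the terminal node there is the unique short simple root (B_3), and {alpha_1, alpha_2, alpha_3, alpha_4, alpha_7, alpha_9} form a chain of 6 nodes with a double edge at one end; the terminal node there is the unique long simple root (C_6). A semisimple Lie algebra decomposes uniquely as the direct sum of simple ideals, one per connected component of its Dynkin diagram, so g ≅ B_3 ⊕ C_6 (dimension 21 + 78 = 99).

B_3 ⊕ C_6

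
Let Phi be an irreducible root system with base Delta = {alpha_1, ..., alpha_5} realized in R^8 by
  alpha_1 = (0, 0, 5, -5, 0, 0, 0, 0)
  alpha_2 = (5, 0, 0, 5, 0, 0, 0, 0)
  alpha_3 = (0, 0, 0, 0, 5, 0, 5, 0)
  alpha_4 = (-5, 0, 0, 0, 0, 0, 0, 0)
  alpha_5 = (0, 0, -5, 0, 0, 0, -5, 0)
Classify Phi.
B_5

Compute the Cartan integers a_ij = 2(alpha_i, alpha_j)/(alpha_j, alpha_j); the resulting 5x5 Cartan matrix is
[[2, -1, 0, 0, -1], [-1, 2, 0, -2, 0], [0, 0, 2, 0, -1], [0, -1, 0, 2, 0], [-1, 0, -1, 0, 2]].
The roots have two lengths (squared-length ratio 2:1); the short ones are alpha_{4}. The associated Dynkin diagram is a chain of 5 nodes with a double edge at one end; the terminal node there is the unique short simple root (B_5), so the type is B_5 (the algebra so(11)).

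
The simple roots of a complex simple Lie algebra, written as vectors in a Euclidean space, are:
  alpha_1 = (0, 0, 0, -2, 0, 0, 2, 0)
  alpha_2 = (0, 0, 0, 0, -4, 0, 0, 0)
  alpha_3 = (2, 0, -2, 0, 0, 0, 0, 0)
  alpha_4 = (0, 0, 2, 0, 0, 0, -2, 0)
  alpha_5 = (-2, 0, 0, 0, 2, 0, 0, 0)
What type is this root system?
C_5

Compute the Cartan integers a_ij = 2(alpha_i, alpha_j)/(alpha_j, alpha_j); the resulting 5x5 Cartan matrix is
[[2, 0, 0, -1, 0], [0, 2, 0, 0, -2], [0, 0, 2, -1, -1], [-1, 0, -1, 2, 0], [0, -1, -1, 0, 2]].
The roots have two lengths (squared-length ratio 2:1); the short ones are alpha_{1,3,4,5}. The associated Dynkin diagram is a chain of 5 nodes with a double edge at one end; the terminal node there is the unique long simple root (C_5), so the type is C_5 (the algebra sp(10)).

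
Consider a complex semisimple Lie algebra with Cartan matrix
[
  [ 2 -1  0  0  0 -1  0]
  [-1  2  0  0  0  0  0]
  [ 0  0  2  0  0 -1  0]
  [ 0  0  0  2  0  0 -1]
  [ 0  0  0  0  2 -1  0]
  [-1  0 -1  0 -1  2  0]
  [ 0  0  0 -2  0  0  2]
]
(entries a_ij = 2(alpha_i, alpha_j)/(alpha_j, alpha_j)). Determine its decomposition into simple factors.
The diagram associated to this matrix has two connected components: the simple roots {alpha_4, alpha_7} form a chain of 2 nodes with a double edge at one end; the terminal node there is the unique short simple root (B_2), and {alpha_1, alpha_2, alpha_3, alpha_5, alpha_6} form a chain of 3 nodes with a fork of two nodes at one end (D_5). A semisimple Lie algebra decomposes uniquely as the direct sum of simple ideals, one per connected component of its Dynkin diagram, so g ≅ B_2 ⊕ D_5 (dimension 10 + 45 = 55).

B_2 (so(5)) + D_5 (so(10))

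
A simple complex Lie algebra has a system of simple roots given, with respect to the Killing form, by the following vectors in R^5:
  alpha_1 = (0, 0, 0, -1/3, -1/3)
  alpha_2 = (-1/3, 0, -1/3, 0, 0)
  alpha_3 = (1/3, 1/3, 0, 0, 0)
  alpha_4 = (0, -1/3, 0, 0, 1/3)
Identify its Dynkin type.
Compute the Cartan integers a_ij = 2(alpha_i, alpha_j)/(alpha_j, alpha_j); the resulting 4x4 Cartan matrix is
[[2, 0, 0, -1], [0, 2, -1, 0], [0, -1, 2, -1], [-1, 0, -1, 2]].
All simple roots have the same length, so the diagram is simply laced. The associated Dynkin diagram is a chain of 4 nodes with single edges (A_4), so the type is A_4 (the algebra sl(5)).

A_4 (sl(5))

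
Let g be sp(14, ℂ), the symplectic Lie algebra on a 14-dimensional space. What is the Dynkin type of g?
C_7 (sp(14))

This is sp(14), which has dimension 14(14+1)/2 = 105 and rank 14/2 = 7. In the classification of classical Lie algebras, the symplectic algebra sp(2n) has type C_n; here n = 7, so the Dynkin diagram is a chain of 7 nodes with a double edge at one end; the terminal node there is the unique long simple root (C_7). Hence the type is C_7.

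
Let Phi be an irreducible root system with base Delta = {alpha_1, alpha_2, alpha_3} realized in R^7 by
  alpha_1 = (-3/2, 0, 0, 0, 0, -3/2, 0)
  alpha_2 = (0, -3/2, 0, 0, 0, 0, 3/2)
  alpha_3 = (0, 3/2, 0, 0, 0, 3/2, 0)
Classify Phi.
Compute the Cartan integers a_ij = 2(alpha_i, alpha_j)/(alpha_j, alpha_j); the resulting 3x3 Cartan matrix is
[[2, 0, -1], [0, 2, -1], [-1, -1, 2]].
All simple roots have the same length, so the diagram is simply laced. The associated Dynkin diagram is a chain of 3 nodes with single edges (A_3), so the type is A_3 (the algebra sl(4)).

A_3 (sl(4))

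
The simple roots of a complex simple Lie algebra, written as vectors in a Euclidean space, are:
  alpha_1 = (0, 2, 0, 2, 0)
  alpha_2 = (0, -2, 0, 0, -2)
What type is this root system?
Compute the Cartan integers a_ij = 2(alpha_i, alpha_j)/(alpha_j, alpha_j); the resulting 2x2 Cartan matrix is
[[2, -1], [-1, 2]].
All simple roots have the same length, so the diagram is simply laced. The associated Dynkin diagram is a chain of 2 nodes with single edges (A_2), so the type is A_2 (the algebra sl(3)).

type A_2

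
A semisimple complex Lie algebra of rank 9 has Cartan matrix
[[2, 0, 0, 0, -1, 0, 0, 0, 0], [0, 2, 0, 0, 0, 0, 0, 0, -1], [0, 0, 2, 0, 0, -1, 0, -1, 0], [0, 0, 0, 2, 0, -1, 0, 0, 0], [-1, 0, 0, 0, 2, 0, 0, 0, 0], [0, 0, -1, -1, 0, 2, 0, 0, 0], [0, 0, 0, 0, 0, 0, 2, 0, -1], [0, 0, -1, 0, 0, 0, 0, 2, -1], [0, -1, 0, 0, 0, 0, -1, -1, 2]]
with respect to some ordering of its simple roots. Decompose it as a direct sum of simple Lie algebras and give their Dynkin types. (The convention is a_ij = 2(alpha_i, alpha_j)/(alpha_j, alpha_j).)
type A_2 ⊕ type D_7

The diagram associated to this matrix has two connected components: the simple roots {alpha_1, alpha_5} form a chain of 2 nodes with single edges (A_2), and {alpha_2, alpha_3, alpha_4, alpha_6, alpha_7, alpha_8, alpha_9} form a chain of 5 nodes with a fork of two nodes at one end (D_7). A semisimple Lie algebra decomposes uniquely as the direct sum of simple ideals, one per connected component of its Dynkin diagram, so g ≅ A_2 ⊕ D_7 (dimension 8 + 91 = 99).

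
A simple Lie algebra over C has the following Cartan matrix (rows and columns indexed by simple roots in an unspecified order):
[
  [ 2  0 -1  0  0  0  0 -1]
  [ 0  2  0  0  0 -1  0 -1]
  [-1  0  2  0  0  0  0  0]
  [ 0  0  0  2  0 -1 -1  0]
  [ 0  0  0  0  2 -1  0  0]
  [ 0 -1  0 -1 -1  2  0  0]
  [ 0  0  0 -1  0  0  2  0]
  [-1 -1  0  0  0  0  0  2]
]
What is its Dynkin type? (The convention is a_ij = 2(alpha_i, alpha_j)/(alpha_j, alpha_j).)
The matrix has rank 8 with 2's on the diagonal. Reading the off-diagonal entries as Dynkin edges (a single edge where a_ij = a_ji = -1; a double or triple edge where a_ij * a_ji = 2 or 3), the diagram is a chain of 7 nodes with one extra node attached to the third node from one end (E_8). One simple-root ordering that puts it in standard form is (alpha_7, alpha_5, alpha_4, alpha_6, alpha_2, alpha_8, alpha_1, alpha_3). So the algebra is type E_8.

E_8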